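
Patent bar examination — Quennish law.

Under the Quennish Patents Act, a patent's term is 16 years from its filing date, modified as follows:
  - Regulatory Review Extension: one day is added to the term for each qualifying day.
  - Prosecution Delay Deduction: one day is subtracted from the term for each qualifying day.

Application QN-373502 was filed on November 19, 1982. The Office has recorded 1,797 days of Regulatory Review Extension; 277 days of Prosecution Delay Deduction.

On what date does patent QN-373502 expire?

Base term: filing date + 16 years → 19 November 1998.
Regulatory Review Extension: +1797 days → 21 October 2003.
Prosecution Delay Deduction: −277 days → 17 January 2003.

January 17, 2003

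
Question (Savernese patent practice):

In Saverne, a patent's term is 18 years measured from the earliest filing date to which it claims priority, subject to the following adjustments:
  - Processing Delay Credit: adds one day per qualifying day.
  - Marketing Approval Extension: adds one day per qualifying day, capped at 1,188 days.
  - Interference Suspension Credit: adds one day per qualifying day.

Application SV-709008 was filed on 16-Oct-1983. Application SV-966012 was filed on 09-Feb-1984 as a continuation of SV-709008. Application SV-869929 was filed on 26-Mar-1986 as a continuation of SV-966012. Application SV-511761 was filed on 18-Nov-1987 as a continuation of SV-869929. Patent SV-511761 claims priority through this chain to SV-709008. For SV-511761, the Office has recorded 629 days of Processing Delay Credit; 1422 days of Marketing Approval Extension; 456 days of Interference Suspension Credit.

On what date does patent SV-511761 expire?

2008-01-06

Earliest priority filing: 16 October 1983.
Base term: 16 October 1983 + 18 years → 16 October 2001.
Processing Delay Credit: +629 days → 7 July 2003.
Marketing Approval Extension: 1422 days claimed exceeds the 1188-day cap, so +1188 days → 7 October 2006.
Interference Suspension Credit: +456 days → 6 January 2008.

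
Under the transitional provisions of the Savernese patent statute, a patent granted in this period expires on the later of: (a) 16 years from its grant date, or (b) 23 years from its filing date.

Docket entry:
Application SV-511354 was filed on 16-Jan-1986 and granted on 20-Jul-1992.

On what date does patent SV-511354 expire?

(a) grant + 16 years → 20 July 2008.
(b) filing + 23 years → 16 January 2009.
Later of the two: 16 January 2009.

2009-01-16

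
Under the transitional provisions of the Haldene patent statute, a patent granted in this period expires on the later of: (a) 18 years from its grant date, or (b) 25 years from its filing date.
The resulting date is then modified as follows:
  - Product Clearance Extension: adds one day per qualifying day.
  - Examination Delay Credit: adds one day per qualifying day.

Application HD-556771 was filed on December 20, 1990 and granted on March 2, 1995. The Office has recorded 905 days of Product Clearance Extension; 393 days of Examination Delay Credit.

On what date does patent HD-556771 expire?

(a) grant + 18 years → 2 March 2013.
(b) filing + 25 years → 20 December 2015.
Later of the two: 20 December 2015.
Product Clearance Extension: +905 days → 12 June 2018.
Examination Delay Credit: +393 days → 10 July 2019.

July 10, 2019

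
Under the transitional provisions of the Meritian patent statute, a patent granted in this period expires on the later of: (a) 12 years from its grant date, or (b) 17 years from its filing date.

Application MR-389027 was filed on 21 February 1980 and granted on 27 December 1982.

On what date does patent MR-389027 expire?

1997-02-21

(a) grant + 12 years → 27 December 1994.
(b) filing + 17 years → 21 February 1997.
Later of the two: 21 February 1997.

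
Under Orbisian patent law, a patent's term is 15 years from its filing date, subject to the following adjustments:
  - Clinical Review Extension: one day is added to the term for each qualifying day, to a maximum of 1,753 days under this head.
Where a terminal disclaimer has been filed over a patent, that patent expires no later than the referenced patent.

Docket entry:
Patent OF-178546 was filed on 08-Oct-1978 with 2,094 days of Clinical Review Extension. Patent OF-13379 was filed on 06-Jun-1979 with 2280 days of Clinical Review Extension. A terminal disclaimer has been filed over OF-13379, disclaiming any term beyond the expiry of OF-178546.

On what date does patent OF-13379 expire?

Natural term of OF-13379:
  Base: filing + 15 years → 6 June 1994.
  Clinical Review Extension: 2280 days claimed exceeds the 1753-day cap, so +1753 days → 25 March 1999.
Expiry of referenced patent OF-178546:
  Base: filing + 15 years → 8 October 1993.
  Clinical Review Extension: 2094 days claimed exceeds the 1753-day cap, so +1753 days → 27 July 1998.
Terminal disclaimer: OF-13379 expires on the earlier of 25 March 1999 and 27 July 1998.

1998-07-27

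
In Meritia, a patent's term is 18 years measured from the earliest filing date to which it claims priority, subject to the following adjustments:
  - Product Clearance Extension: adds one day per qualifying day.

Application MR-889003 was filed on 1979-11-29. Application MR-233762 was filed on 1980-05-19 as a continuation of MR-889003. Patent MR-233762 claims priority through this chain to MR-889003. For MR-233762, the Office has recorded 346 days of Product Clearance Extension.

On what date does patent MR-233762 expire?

Earliest priority filing: 29 November 1979.
Base term: 29 November 1979 + 18 years → 29 November 1997.
Product Clearance Extension: +346 days → 10 November 1998.

1998-11-10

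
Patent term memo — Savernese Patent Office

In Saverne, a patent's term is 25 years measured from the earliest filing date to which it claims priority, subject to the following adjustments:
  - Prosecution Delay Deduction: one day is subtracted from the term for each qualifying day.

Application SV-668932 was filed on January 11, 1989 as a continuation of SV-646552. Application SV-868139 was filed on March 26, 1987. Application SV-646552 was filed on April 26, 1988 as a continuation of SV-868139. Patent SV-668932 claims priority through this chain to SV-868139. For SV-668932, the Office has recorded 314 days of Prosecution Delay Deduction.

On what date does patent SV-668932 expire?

Earliest priority filing: 26 March 1987.
Base term: 26 March 1987 + 25 years → 26 March 2012.
Prosecution Delay Deduction: −314 days → 17 May 2011.

2011-05-17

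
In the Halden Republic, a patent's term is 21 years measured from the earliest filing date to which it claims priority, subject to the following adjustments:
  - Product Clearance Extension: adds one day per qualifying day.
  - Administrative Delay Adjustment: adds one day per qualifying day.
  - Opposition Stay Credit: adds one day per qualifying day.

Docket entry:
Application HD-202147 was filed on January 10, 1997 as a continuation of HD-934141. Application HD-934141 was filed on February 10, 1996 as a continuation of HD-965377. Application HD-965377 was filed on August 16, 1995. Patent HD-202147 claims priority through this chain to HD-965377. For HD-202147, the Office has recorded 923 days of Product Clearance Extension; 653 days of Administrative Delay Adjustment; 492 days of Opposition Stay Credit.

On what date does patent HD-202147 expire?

Earliest priority filing: 16 August 1995.
Base term: 16 August 1995 + 21 years → 16 August 2016.
Product Clearance Extension: +923 days → 25 February 2019.
Administrative Delay Adjustment: +653 days → 9 December 2020.
Opposition Stay Credit: +492 days → 15 April 2022.

April 15, 2022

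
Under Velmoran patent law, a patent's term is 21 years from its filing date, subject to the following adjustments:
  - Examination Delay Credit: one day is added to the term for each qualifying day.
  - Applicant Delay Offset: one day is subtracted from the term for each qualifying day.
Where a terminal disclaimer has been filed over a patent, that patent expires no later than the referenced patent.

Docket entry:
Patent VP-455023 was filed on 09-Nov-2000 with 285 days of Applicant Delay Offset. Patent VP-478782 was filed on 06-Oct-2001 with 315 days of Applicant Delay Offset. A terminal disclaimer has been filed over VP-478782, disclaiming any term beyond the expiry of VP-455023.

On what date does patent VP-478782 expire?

January 28, 2021

Natural term of VP-478782:
  Base: filing + 21 years → 6 October 2022.
  Applicant Delay Offset: −315 days → 25 November 2021.
Expiry of referenced patent VP-455023:
  Base: filing + 21 years → 9 November 2021.
  Applicant Delay Offset: −285 days → 28 January 2021.
Terminal disclaimer: VP-478782 expires on the earlier of 25 November 2021 and 28 January 2021.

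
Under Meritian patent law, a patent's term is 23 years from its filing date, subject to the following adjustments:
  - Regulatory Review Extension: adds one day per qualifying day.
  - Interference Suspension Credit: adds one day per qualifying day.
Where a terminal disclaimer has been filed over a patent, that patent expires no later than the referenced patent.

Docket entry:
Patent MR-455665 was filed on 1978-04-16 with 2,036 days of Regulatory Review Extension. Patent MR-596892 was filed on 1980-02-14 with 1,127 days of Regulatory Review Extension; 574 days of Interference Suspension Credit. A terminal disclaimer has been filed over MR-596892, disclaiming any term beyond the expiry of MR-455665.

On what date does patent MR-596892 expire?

Natural term of MR-596892:
  Base: filing + 23 years → 14 February 2003.
  Regulatory Review Extension: +1127 days → 17 March 2006.
  Interference Suspension Credit: +574 days → 12 October 2007.
Expiry of referenced patent MR-455665:
  Base: filing + 23 years → 16 April 2001.
  Regulatory Review Extension: +2036 days → 12 November 2006.
Terminal disclaimer: MR-596892 expires on the earlier of 12 October 2007 and 12 November 2006.

2006-11-12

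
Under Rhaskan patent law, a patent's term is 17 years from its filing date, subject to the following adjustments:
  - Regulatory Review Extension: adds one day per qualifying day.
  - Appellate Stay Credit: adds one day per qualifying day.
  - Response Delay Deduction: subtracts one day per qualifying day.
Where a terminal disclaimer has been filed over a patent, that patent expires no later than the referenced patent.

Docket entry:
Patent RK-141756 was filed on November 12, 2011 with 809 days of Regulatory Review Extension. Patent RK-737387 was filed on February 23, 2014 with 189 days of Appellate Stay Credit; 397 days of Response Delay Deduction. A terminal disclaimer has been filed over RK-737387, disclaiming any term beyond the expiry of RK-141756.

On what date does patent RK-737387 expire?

Natural term of RK-737387:
  Base: filing + 17 years → 23 February 2031.
  Appellate Stay Credit: +189 days → 31 August 2031.
  Response Delay Deduction: −397 days → 30 July 2030.
Expiry of referenced patent RK-141756:
  Base: filing + 17 years → 12 November 2028.
  Regulatory Review Extension: +809 days → 30 January 2031.
Terminal disclaimer: RK-737387 expires on the earlier of 30 July 2030 and 30 January 2031.

July 30, 2030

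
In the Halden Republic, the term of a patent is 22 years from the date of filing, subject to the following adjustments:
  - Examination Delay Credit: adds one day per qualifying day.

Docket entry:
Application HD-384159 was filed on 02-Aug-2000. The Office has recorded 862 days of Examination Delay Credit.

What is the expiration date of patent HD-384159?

Base term: filing date + 22 years → 2 August 2022.
Examination Delay Credit: +862 days → 11 December 2024.

December 11, 2024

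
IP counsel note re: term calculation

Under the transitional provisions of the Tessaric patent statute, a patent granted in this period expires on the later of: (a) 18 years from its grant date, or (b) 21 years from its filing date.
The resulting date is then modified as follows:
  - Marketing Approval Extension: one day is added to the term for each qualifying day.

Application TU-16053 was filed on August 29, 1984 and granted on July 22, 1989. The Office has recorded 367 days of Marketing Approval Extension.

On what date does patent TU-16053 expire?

(a) grant + 18 years → 22 July 2007.
(b) filing + 21 years → 29 August 2005.
Later of the two: 22 July 2007.
Marketing Approval Extension: +367 days → 23 July 2008.

2008-07-23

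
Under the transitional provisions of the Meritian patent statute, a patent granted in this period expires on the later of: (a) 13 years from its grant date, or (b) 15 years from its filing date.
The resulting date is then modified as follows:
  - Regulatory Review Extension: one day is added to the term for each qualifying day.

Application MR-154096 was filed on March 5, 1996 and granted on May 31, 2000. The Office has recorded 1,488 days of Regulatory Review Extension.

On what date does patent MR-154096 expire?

June 27, 2017

(a) grant + 13 years → 31 May 2013.
(b) filing + 15 years → 5 March 2011.
Later of the two: 31 May 2013.
Regulatory Review Extension: +1488 days → 27 June 2017.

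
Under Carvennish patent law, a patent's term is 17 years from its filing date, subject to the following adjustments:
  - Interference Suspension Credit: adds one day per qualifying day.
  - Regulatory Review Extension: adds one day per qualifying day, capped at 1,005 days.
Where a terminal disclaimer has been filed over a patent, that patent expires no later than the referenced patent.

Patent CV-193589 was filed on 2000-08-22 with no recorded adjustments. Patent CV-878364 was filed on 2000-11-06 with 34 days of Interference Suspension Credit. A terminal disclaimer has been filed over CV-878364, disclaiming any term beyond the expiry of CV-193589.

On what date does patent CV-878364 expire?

Natural term of CV-878364:
  Base: filing + 17 years → 6 November 2017.
  Interference Suspension Credit: +34 days → 10 December 2017.
Expiry of referenced patent CV-193589:
  Base: filing + 17 years → 22 August 2017.
Terminal disclaimer: CV-878364 expires on the earlier of 10 December 2017 and 22 August 2017.

2017-08-22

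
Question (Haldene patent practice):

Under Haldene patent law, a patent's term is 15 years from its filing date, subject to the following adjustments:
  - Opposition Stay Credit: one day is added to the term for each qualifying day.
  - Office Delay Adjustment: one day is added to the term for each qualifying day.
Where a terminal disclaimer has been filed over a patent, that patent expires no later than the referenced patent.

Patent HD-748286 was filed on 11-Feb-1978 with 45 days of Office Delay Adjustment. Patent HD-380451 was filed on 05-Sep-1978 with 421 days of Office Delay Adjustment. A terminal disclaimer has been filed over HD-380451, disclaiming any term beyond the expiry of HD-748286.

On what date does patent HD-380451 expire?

Natural term of HD-380451:
  Base: filing + 15 years → 5 September 1993.
  Office Delay Adjustment: +421 days → 31 October 1994.
Expiry of referenced patent HD-748286:
  Base: filing + 15 years → 11 February 1993.
  Office Delay Adjustment: +45 days → 28 March 1993.
Terminal disclaimer: HD-380451 expires on the earlier of 31 October 1994 and 28 March 1993.

March 28, 1993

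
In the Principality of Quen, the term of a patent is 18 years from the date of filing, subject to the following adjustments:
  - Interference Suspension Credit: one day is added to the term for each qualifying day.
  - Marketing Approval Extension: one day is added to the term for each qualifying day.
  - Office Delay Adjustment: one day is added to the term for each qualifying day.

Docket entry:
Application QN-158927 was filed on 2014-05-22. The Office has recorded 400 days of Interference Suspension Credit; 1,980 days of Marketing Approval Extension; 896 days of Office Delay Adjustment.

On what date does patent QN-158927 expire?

May 11, 2041

Base term: filing date + 18 years → 22 May 2032.
Interference Suspension Credit: +400 days → 26 June 2033.
Marketing Approval Extension: +1980 days → 27 November 2038.
Office Delay Adjustment: +896 days → 11 May 2041.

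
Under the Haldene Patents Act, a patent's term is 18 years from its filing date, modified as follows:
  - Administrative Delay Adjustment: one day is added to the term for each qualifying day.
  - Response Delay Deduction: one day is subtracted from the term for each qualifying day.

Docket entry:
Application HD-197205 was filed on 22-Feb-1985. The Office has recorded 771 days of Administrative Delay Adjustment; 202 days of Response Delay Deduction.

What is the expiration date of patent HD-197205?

Base term: filing date + 18 years → 22 February 2003.
Administrative Delay Adjustment: +771 days → 3 April 2005.
Response Delay Deduction: −202 days → 13 September 2004.

September 13, 2004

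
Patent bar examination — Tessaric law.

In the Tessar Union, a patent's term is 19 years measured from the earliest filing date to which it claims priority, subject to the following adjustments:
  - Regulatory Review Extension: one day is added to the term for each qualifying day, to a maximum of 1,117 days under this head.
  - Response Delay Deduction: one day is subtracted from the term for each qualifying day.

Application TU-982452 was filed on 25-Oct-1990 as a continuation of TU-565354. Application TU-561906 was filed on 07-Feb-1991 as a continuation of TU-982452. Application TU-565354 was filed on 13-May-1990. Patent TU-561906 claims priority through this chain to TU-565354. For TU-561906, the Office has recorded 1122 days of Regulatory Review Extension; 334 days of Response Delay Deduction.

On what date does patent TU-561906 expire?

2011-07-05

Earliest priority filing: 13 May 1990.
Base term: 13 May 1990 + 19 years → 13 May 2009.
Regulatory Review Extension: 1122 days claimed exceeds the 1117-day cap, so +1117 days → 3 June 2012.
Response Delay Deduction: −334 days → 5 July 2011.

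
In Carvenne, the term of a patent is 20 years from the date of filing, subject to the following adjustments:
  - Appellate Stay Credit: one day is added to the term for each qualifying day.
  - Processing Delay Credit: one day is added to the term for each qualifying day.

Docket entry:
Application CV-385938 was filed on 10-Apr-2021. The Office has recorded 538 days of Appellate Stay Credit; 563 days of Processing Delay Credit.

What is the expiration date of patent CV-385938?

Base term: filing date + 20 years → 10 April 2041.
Appellate Stay Credit: +538 days → 30 September 2042.
Processing Delay Credit: +563 days → 15 April 2044.

April 15, 2044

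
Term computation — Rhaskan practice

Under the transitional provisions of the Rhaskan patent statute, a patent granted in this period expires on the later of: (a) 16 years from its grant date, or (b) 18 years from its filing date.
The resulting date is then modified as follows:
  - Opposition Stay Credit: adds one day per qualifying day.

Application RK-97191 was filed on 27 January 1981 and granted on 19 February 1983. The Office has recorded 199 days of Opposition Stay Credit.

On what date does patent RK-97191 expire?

(a) grant + 16 years → 19 February 1999.
(b) filing + 18 years → 27 January 1999.
Later of the two: 19 February 1999.
Opposition Stay Credit: +199 days → 6 September 1999.

1999-09-06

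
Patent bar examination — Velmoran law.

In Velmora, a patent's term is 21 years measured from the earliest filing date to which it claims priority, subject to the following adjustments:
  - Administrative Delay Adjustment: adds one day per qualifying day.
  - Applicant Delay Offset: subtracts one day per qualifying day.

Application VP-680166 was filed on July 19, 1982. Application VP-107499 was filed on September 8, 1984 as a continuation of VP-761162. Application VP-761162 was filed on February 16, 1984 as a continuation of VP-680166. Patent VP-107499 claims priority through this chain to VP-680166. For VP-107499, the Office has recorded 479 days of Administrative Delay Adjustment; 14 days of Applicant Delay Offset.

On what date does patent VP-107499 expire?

October 26, 2004

Earliest priority filing: 19 July 1982.
Base term: 19 July 1982 + 21 years → 19 July 2003.
Administrative Delay Adjustment: +479 days → 9 November 2004.
Applicant Delay Offset: −14 days → 26 October 2004.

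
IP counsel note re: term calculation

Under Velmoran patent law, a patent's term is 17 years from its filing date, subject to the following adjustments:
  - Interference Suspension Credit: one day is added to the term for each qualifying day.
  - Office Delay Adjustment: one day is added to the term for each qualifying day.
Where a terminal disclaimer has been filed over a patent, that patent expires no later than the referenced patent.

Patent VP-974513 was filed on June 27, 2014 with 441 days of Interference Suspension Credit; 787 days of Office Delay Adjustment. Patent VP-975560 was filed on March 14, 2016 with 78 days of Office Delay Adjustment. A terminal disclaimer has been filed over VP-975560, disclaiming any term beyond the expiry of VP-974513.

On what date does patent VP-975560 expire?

Natural term of VP-975560:
  Base: filing + 17 years → 14 March 2033.
  Office Delay Adjustment: +78 days → 31 May 2033.
Expiry of referenced patent VP-974513:
  Base: filing + 17 years → 27 June 2031.
  Interference Suspension Credit: +441 days → 10 September 2032.
  Office Delay Adjustment: +787 days → 6 November 2034.
Terminal disclaimer: VP-975560 expires on the earlier of 31 May 2033 and 6 November 2034.

May 31, 2033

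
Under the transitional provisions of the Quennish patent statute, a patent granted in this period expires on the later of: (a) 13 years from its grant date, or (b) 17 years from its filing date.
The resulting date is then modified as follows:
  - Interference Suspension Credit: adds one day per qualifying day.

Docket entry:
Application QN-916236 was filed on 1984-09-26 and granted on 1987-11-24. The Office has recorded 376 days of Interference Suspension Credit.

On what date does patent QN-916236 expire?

(a) grant + 13 years → 24 November 2000.
(b) filing + 17 years → 26 September 2001.
Later of the two: 26 September 2001.
Interference Suspension Credit: +376 days → 7 October 2002.

October 7, 2002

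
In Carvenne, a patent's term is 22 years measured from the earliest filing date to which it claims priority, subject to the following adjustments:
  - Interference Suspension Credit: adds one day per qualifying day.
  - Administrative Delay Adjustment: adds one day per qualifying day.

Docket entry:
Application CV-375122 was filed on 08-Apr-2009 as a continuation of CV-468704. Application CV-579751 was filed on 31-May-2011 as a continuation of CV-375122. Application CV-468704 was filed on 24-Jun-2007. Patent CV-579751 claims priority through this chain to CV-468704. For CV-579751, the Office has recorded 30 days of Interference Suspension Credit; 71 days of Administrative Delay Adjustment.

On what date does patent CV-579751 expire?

Earliest priority filing: 24 June 2007.
Base term: 24 June 2007 + 22 years → 24 June 2029.
Interference Suspension Credit: +30 days → 24 July 2029.
Administrative Delay Adjustment: +71 days → 3 October 2029.

2029-10-03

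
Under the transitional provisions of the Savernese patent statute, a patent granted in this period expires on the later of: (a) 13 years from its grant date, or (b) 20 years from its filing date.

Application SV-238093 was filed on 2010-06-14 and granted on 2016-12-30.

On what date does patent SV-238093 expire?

(a) grant + 13 years → 30 December 2029.
(b) filing + 20 years → 14 June 2030.
Later of the two: 14 June 2030.

June 14, 2030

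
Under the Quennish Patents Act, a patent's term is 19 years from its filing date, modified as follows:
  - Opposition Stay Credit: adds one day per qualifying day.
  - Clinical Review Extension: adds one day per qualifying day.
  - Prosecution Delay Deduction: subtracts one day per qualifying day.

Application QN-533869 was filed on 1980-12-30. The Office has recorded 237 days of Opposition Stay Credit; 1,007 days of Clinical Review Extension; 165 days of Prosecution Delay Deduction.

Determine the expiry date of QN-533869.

2002-12-13

Base term: filing date + 19 years → 30 December 1999.
Opposition Stay Credit: +237 days → 23 August 2000.
Clinical Review Extension: +1007 days → 27 May 2003.
Prosecution Delay Deduction: −165 days → 13 December 2002.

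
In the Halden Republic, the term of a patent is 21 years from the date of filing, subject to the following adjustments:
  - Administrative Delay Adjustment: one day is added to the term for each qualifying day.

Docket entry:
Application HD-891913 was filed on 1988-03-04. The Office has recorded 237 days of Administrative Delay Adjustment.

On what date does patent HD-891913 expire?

October 27, 2009

Base term: filing date + 21 years → 4 March 2009.
Administrative Delay Adjustment: +237 days → 27 October 2009.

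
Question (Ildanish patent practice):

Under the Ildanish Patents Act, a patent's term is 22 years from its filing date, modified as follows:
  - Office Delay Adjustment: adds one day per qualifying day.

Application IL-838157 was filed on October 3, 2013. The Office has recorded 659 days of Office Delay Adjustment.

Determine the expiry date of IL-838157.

Base term: filing date + 22 years → 3 October 2035.
Office Delay Adjustment: +659 days → 23 July 2037.

2037-07-23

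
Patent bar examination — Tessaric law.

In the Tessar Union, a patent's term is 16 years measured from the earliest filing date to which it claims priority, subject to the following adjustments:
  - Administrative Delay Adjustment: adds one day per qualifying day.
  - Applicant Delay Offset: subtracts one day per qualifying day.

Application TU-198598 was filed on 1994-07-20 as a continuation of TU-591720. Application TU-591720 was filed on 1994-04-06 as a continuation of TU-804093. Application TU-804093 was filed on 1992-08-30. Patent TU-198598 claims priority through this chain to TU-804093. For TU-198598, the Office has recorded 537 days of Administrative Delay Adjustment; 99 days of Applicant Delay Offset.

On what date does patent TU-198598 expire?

Earliest priority filing: 30 August 1992.
Base term: 30 August 1992 + 16 years → 30 August 2008.
Administrative Delay Adjustment: +537 days → 18 February 2010.
Applicant Delay Offset: −99 days → 11 November 2009.

2009-11-11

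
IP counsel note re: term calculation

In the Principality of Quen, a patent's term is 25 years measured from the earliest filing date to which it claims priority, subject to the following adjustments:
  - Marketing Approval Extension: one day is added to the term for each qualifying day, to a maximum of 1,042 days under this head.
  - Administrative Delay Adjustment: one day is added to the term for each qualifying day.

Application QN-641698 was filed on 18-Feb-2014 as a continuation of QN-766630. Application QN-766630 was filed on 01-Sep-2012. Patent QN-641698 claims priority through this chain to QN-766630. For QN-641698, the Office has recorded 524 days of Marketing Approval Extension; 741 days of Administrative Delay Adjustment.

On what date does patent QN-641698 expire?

Earliest priority filing: 1 September 2012.
Base term: 1 September 2012 + 25 years → 1 September 2037.
Marketing Approval Extension: 524 days (within the 1042-day cap) → +524 days → 7 February 2039.
Administrative Delay Adjustment: +741 days → 17 February 2041.

February 17, 2041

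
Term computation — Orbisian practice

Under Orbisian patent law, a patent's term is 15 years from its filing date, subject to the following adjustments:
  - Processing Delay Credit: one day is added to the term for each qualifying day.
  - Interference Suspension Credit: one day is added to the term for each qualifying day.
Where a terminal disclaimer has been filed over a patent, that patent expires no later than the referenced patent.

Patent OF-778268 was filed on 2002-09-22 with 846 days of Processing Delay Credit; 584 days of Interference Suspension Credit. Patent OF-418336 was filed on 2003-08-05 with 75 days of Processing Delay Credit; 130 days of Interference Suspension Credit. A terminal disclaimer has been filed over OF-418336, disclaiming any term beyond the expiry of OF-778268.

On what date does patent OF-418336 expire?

Natural term of OF-418336:
  Base: filing + 15 years → 5 August 2018.
  Processing Delay Credit: +75 days → 19 October 2018.
  Interference Suspension Credit: +130 days → 26 February 2019.
Expiry of referenced patent OF-778268:
  Base: filing + 15 years → 22 September 2017.
  Processing Delay Credit: +846 days → 16 January 2020.
  Interference Suspension Credit: +584 days → 22 August 2021.
Terminal disclaimer: OF-418336 expires on the earlier of 26 February 2019 and 22 August 2021.

February 26, 2019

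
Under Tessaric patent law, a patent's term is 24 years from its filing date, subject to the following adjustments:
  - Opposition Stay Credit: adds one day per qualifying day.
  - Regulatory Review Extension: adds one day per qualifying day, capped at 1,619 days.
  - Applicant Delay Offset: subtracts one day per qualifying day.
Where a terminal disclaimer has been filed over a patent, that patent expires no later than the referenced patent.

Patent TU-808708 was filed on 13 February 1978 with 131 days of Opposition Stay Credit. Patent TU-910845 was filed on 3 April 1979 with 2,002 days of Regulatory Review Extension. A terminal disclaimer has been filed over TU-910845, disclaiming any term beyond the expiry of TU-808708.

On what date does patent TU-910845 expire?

Natural term of TU-910845:
  Base: filing + 24 years → 3 April 2003.
  Regulatory Review Extension: 2002 days claimed exceeds the 1619-day cap, so +1619 days → 8 September 2007.
Expiry of referenced patent TU-808708:
  Base: filing + 24 years → 13 February 2002.
  Opposition Stay Credit: +131 days → 24 June 2002.
Terminal disclaimer: TU-910845 expires on the earlier of 8 September 2007 and 24 June 2002.

June 24, 2002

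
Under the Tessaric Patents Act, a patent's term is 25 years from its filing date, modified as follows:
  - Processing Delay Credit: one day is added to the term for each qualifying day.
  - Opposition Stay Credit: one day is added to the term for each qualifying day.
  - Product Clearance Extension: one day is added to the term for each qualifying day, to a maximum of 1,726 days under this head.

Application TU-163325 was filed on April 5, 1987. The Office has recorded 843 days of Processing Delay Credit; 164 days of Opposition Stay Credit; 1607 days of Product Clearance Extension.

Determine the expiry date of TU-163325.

2019-06-02

Base term: filing date + 25 years → 5 April 2012.
Processing Delay Credit: +843 days → 27 July 2014.
Opposition Stay Credit: +164 days → 7 January 2015.
Product Clearance Extension: 1607 days (within the 1726-day cap) → +1607 days → 2 June 2019.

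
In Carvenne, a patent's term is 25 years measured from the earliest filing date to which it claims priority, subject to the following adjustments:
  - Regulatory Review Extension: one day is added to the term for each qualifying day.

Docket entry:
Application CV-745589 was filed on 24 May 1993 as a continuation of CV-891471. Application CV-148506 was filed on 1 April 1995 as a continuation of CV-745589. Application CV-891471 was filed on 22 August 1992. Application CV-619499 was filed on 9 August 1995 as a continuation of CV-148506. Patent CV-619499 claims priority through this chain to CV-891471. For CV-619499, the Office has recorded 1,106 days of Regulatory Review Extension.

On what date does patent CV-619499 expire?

September 1, 2020

Earliest priority filing: 22 August 1992.
Base term: 22 August 1992 + 25 years → 22 August 2017.
Regulatory Review Extension: +1106 days → 1 September 2020.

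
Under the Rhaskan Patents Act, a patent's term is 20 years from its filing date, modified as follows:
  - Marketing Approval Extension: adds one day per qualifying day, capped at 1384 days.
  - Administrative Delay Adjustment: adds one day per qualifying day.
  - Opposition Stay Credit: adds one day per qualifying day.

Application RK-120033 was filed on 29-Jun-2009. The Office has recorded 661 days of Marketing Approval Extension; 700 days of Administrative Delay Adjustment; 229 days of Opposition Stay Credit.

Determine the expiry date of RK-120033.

Base term: filing date + 20 years → 29 June 2029.
Marketing Approval Extension: 661 days (within the 1384-day cap) → +661 days → 21 April 2031.
Administrative Delay Adjustment: +700 days → 21 March 2033.
Opposition Stay Credit: +229 days → 5 November 2033.

November 5, 2033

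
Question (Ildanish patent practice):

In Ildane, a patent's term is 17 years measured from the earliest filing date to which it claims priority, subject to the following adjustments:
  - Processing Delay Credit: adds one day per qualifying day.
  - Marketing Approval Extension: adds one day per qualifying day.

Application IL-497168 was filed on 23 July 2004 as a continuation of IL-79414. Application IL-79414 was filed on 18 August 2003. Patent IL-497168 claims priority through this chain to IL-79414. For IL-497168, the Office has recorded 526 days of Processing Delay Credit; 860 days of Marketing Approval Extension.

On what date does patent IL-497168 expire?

Earliest priority filing: 18 August 2003.
Base term: 18 August 2003 + 17 years → 18 August 2020.
Processing Delay Credit: +526 days → 26 January 2022.
Marketing Approval Extension: +860 days → 4 June 2024.

2024-06-04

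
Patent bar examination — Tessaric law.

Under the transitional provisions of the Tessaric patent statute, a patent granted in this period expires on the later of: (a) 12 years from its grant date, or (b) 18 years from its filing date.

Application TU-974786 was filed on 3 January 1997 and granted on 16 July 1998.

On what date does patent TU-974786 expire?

2015-01-03

(a) grant + 12 years → 16 July 2010.
(b) filing + 18 years → 3 January 2015.
Later of the two: 3 January 2015.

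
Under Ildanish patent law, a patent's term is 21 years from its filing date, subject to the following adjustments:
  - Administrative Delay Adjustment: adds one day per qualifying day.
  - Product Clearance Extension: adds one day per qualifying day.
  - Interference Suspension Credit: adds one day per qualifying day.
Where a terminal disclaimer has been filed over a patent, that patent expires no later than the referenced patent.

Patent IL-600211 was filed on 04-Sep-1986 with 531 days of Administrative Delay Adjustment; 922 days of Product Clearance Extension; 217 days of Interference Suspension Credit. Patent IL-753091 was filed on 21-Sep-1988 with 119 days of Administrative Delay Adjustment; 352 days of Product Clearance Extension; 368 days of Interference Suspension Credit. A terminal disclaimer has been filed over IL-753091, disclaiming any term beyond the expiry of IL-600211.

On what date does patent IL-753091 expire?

Natural term of IL-753091:
  Base: filing + 21 years → 21 September 2009.
  Administrative Delay Adjustment: +119 days → 18 January 2010.
  Product Clearance Extension: +352 days → 5 January 2011.
  Interference Suspension Credit: +368 days → 8 January 2012.
Expiry of referenced patent IL-600211:
  Base: filing + 21 years → 4 September 2007.
  Administrative Delay Adjustment: +531 days → 16 February 2009.
  Product Clearance Extension: +922 days → 27 August 2011.
  Interference Suspension Credit: +217 days → 31 March 2012.
Terminal disclaimer: IL-753091 expires on the earlier of 8 January 2012 and 31 March 2012.

January 8, 2012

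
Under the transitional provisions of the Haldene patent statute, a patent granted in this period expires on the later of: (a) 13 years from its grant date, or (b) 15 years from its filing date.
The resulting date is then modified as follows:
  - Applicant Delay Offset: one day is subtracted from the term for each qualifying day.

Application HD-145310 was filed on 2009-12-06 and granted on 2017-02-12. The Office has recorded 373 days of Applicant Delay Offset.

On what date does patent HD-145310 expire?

February 4, 2029

(a) grant + 13 years → 12 February 2030.
(b) filing + 15 years → 6 December 2024.
Later of the two: 12 February 2030.
Applicant Delay Offset: −373 days → 4 February 2029.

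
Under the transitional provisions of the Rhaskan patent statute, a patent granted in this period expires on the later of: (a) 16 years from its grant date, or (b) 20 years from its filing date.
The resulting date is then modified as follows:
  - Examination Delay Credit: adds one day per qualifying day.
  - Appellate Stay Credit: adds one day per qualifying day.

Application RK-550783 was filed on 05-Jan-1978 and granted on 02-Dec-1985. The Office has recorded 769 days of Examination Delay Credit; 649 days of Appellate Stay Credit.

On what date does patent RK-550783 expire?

2005-10-20

(a) grant + 16 years → 2 December 2001.
(b) filing + 20 years → 5 January 1998.
Later of the two: 2 December 2001.
Examination Delay Credit: +769 days → 10 January 2004.
Appellate Stay Credit: +649 days → 20 October 2005.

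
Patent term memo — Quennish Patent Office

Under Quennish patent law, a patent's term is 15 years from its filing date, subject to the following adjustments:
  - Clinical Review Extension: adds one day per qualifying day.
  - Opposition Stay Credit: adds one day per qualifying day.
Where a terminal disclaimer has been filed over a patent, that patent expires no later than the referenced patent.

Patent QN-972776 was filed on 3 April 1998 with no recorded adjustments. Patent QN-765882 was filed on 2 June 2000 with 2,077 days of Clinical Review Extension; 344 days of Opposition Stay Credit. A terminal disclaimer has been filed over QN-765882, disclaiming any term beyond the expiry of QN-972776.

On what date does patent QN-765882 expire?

Natural term of QN-765882:
  Base: filing + 15 years → 2 June 2015.
  Clinical Review Extension: +2077 days → 7 February 2021.
  Opposition Stay Credit: +344 days → 17 January 2022.
Expiry of referenced patent QN-972776:
  Base: filing + 15 years → 3 April 2013.
Terminal disclaimer: QN-765882 expires on the earlier of 17 January 2022 and 3 April 2013.

April 3, 2013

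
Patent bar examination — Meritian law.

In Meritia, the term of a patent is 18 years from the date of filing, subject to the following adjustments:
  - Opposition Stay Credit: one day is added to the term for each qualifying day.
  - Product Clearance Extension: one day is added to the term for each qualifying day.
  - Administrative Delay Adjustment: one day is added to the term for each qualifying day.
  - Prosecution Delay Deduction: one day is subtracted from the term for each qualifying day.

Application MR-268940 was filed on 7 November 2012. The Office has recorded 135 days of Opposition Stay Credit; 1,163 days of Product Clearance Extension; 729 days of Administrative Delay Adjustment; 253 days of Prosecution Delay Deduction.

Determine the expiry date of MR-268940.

September 16, 2035

Base term: filing date + 18 years → 7 November 2030.
Opposition Stay Credit: +135 days → 22 March 2031.
Product Clearance Extension: +1163 days → 28 May 2034.
Administrative Delay Adjustment: +729 days → 26 May 2036.
Prosecution Delay Deduction: −253 days → 16 September 2035.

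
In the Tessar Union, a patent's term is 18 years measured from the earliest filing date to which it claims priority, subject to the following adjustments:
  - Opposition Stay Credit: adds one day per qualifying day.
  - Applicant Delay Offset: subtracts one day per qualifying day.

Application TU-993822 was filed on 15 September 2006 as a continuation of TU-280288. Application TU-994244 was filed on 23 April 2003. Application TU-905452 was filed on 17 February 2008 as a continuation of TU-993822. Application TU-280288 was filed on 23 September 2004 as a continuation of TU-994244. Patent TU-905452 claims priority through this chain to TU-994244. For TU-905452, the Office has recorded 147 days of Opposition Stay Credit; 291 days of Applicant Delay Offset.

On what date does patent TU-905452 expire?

Earliest priority filing: 23 April 2003.
Base term: 23 April 2003 + 18 years → 23 April 2021.
Opposition Stay Credit: +147 days → 17 September 2021.
Applicant Delay Offset: −291 days → 30 November 2020.

2020-11-30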